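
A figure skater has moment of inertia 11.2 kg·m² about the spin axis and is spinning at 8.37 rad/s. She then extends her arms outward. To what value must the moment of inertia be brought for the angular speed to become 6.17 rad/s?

No external torque acts about the spin axis, so angular momentum is conserved.
I₂ = I₁ω₁ / ω₂ = (11.2)(8.37) / (6.17) = 15.19 kg·m².

I₂ ≈ 15.2 kg·m²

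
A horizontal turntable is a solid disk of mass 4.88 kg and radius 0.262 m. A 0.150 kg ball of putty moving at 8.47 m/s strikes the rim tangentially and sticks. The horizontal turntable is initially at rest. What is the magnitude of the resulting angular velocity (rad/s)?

The axle reaction passes through the axle and exerts no torque about it; angular momentum about the axle is conserved through the impact.
I_p = ½(4.88)(0.262)² = 0.1675 kg·m². Taking the sense of the ball of putty's angular momentum as positive, L_{ball} = m v R = (0.150)(8.47)(0.262) = 0.3329 kg·m²/s.
L_i = 0 + 0.3329 = 0.3329 kg·m²/s.
After sticking, I_f = I_p + m R² = 0.1675 + (0.150)(0.262)² = 0.1778 kg·m².
ω_f = L_i / I_f = 0.3329 / 0.1778 = 1.872 rad/s.

|ω_f| ≈ 1.87 rad/s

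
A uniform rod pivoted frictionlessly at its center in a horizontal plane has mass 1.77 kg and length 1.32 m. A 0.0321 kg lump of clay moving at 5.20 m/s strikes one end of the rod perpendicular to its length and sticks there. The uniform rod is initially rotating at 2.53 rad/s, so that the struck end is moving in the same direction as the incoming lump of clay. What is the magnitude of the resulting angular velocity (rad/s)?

The axle reaction passes through the pivot and exerts no torque about it; angular momentum about the pivot is conserved through the impact.
I_p = (1/12)(1.77)(1.32)² = 0.2570 kg·m². Taking the sense of the lump of clay's angular momentum as positive, L_{lump} = m v R = (0.0321)(5.20)(1.32/2) = 0.1102 kg·m²/s.
L_i = +I_p ω_p + m v R = +(0.2570)(2.53) + 0.1102 = 0.7604 kg·m²/s.
After sticking, I_f = I_p + m R² = 0.2570 + (0.0321)(1.32/2)² = 0.2710 kg·m².
ω_f = L_i / I_f = 0.7604 / 0.2710 = 2.806 rad/s.

|ω_f| ≈ 2.81 rad/s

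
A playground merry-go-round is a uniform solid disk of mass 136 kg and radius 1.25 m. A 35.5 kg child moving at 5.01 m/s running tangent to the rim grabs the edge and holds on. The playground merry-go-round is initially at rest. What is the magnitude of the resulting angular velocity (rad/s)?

|ω_f| ≈ 1.37 rad/s

The axle reaction passes through the axle and exerts no torque about it; angular momentum about the axle is conserved through the impact.
I_p = ½(136)(1.25)² = 106.2 kg·m². Taking the sense of the child's angular momentum as positive, L_{child} = m v R = (35.5)(5.01)(1.25) = 222.3 kg·m²/s.
L_i = 0 + 222.3 = 222.3 kg·m²/s.
After sticking, I_f = I_p + m R² = 106.2 + (35.5)(1.25)² = 161.7 kg·m².
ω_f = L_i / I_f = 222.3 / 161.7 = 1.375 rad/s.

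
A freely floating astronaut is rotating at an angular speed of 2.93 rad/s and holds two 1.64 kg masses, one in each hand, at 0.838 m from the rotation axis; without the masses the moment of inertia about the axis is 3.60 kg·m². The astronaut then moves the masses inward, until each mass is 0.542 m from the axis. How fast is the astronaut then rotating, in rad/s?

ω₂ ≈ 3.79 rad/s

No external torque acts about the spin axis, so angular momentum is conserved.
I₁ = 3.60 + 2(1.64)(0.838)² = 5.903 kg·m²; I₂ = 3.60 + 2(1.64)(0.542)² = 4.564 kg·m².
ω₂ = I₁ω₁ / I₂ = (5.903)(2.93 rad/s) / (4.564) = 3.790 rad/s.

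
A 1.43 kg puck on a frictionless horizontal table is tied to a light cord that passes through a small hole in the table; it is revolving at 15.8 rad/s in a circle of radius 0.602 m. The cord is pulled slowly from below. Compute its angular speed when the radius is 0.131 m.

ω₂ ≈ 334 rad/s

The constraining force is radial, so m r² ω about the center is conserved.
ω₂ = ω₁ (r₁/r₂)² = (15.8)(0.602/0.131)² = 333.7 rad/s.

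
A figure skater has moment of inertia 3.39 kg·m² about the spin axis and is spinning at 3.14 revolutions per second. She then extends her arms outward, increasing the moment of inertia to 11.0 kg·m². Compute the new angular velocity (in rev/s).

ω₂ ≈ 0.968 rev/s

Angular momentum about the spin axis is conserved since the torque about it is zero.
ω₂ = I₁ω₁ / I₂ = (3.390)(3.14 rev/s) / (11.00) = 0.9677 rev/s.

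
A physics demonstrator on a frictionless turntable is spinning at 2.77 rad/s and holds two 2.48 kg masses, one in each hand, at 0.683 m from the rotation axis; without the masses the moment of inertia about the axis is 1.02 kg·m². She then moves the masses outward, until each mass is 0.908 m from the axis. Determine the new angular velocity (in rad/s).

ω₂ ≈ 1.81 rad/s

Angular momentum about the spin axis is conserved since the torque about it is zero.
I₁ = 1.02 + 2(2.48)(0.683)² = 3.334 kg·m²; I₂ = 1.02 + 2(2.48)(0.908)² = 5.109 kg·m².
ω₂ = I₁ω₁ / I₂ = (3.334)(2.77 rad/s) / (5.109) = 1.807 rad/s.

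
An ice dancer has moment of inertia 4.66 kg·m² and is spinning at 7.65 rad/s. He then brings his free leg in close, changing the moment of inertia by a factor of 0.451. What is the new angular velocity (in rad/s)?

With no external torque about the axis, L is conserved: I₁ω₁ = I₂ω₂.
I₂ = 0.451 × 4.66 = 2.102 kg·m².
ω₂ = I₁ω₁ / I₂ = (4.660)(7.65 rad/s) / (2.102) = 16.96 rad/s.

ω₂ ≈ 17.0 rad/s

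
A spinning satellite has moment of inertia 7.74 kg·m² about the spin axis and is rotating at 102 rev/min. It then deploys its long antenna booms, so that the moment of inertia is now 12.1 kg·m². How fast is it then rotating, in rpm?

ω₂ ≈ 65.2 rpm

With no external torque about the axis, L is conserved: I₁ω₁ = I₂ω₂.
ω₂ = I₁ω₁ / I₂ = (7.740)(102 rpm) / (12.10) = 65.25 rpm.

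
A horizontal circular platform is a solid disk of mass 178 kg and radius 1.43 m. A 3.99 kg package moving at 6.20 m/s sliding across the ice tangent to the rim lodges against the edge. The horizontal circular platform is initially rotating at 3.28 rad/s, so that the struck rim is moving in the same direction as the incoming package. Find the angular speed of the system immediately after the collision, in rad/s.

|ω_f| ≈ 3.33 rad/s

About the central axle the impulsive forces during the collision are internal, so angular momentum about that axis is conserved.
I_p = ½(178)(1.43)² = 182.0 kg·m². Taking the sense of the package's angular momentum as positive, L_{package} = m v R = (3.99)(6.20)(1.43) = 35.38 kg·m²/s.
L_i = +I_p ω_p + m v R = +(182.0)(3.28) + 35.38 = 632.3 kg·m²/s.
After sticking, I_f = I_p + m R² = 182.0 + (3.99)(1.43)² = 190.2 kg·m².
ω_f = L_i / I_f = 632.3 / 190.2 = 3.325 rad/s.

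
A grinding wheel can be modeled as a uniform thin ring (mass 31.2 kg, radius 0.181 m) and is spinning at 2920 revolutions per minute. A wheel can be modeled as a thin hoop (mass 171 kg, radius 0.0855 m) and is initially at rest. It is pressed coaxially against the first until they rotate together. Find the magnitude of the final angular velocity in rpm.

|ω_f| ≈ 1310 rpm

The coupling torques are internal; angular momentum about the shared axis is conserved.
Moments of inertia: I_A = (31.2)(0.181)² = 1.022 kg·m²; I_B = (171)(0.0855)² = 1.250 kg·m².
Taking A's sense as positive: L = (1.022)(2920) = 2985 kg·m²·rpm.
Combined I = 1.022 + 1.250 = 2.272 kg·m².
ω_f = L / I = 2985 / 2.272 = 1314 rpm.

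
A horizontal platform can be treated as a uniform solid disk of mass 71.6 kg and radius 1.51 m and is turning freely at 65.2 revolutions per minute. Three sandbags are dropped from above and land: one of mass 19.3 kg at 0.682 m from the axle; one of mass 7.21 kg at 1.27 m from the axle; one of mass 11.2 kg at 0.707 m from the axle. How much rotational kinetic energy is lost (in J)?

energy lost ≈ 462 J

No external torque acts about the axle; L_before = L_after.
I_p = ½(71.6)(1.51)² = 81.63 kg·m².
Added inertia Σmr² = (19.3)(0.682)² + (7.21)(1.27)² + (11.2)(0.707)² = 26.20 kg·m²; I_f = 81.63 + 26.20 = 107.8 kg·m².
ω_f = I_p ω_i / I_f = (81.63)(65.2) / 107.8 = 49.36 rpm.
KE_i = ½(81.63)(6.828 rad/s)² = 1903 J; KE_f = ½(107.8)(5.169)² = 1440 J.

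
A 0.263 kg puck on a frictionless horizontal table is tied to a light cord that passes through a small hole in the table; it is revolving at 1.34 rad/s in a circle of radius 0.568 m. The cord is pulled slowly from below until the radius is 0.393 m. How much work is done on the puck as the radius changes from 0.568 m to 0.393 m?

W ≈ 0.0829 J

No torque about the axis ⇒ m r₁² ω₁ = m r₂² ω₂.
ω₂ = ω₁ (r₁/r₂)² = (1.34)(0.568/0.393)² = 2.799 rad/s.
W = ΔKE = ½m(v₂² − v₁²) = 0.08295 J.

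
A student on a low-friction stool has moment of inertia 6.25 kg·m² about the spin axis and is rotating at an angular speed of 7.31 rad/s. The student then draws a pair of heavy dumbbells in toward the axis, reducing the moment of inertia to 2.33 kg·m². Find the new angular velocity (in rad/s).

With no external torque about the axis, L is conserved: I₁ω₁ = I₂ω₂.
ω₂ = I₁ω₁ / I₂ = (6.250)(7.31 rad/s) / (2.330) = 19.61 rad/s.

ω₂ ≈ 19.6 rad/s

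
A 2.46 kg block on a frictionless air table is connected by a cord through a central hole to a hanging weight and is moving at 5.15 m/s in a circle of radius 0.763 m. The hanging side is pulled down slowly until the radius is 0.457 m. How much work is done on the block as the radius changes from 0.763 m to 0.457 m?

Central (radial) force ⇒ zero torque about the center ⇒ m v r is constant.
v₂ = v₁ r₁ / r₂ = (5.15)(0.763) / (0.457) = 8.598 m/s.
W = ΔKE = ½m(v₂² − v₁²) = 58.31 J.

W ≈ 58.3 J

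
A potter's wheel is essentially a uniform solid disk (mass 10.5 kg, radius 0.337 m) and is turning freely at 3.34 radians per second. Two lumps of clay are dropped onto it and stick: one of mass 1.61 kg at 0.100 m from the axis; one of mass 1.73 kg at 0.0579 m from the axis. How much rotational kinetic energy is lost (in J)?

energy lost ≈ 0.118 J

No external torque acts about the axis; L_before = L_after.
I_p = ½(10.5)(0.337)² = 0.5962 kg·m².
Added inertia Σmr² = (1.61)(0.100)² + (1.73)(0.0579)² = 0.02190 kg·m²; I_f = 0.5962 + 0.02190 = 0.6181 kg·m².
ω_f = I_p ω_i / I_f = (0.5962)(3.34) / 0.6181 = 3.222 rad/s.
KE_i = ½(0.5962)(3.340 rad/s)² = 3.326 J; KE_f = ½(0.6181)(3.222)² = 3.208 J.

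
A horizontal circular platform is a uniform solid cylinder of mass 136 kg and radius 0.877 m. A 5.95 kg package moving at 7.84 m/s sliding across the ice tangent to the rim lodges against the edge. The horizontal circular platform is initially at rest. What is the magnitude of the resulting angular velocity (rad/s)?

|ω_f| ≈ 0.719 rad/s

About the central axle the impulsive forces during the collision are internal, so angular momentum about that axis is conserved.
I_p = ½(136)(0.877)² = 52.30 kg·m². Taking the sense of the package's angular momentum as positive, L_{package} = m v R = (5.95)(7.84)(0.877) = 40.91 kg·m²/s.
L_i = 0 + 40.91 = 40.91 kg·m²/s.
After sticking, I_f = I_p + m R² = 52.30 + (5.95)(0.877)² = 56.88 kg·m².
ω_f = L_i / I_f = 40.91 / 56.88 = 0.7193 rad/s.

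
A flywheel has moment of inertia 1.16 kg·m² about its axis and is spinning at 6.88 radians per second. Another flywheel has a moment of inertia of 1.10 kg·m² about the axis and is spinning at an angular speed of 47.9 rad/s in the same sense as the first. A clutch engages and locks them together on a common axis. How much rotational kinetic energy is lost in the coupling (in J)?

No external torque acts about the common axis, so total angular momentum is conserved.
Taking A's sense as positive: L = (1.160)(6.88) + (1.100)(47.9) = 60.67 kg·m²·rad/s.
Combined I = 1.160 + 1.100 = 2.260 kg·m².
ω_f = L / I = 60.67 / 2.260 = 26.85 rad/s.
KE_i = ½ΣIω² = 1289 J; KE_f = ½(2.260)(26.85)² = 814.4 J.

ΔKE lost ≈ 475 J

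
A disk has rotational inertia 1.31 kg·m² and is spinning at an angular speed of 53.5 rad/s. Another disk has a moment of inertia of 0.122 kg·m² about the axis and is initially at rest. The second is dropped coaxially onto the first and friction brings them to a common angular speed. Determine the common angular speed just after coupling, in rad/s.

The coupling torques are internal; angular momentum about the shared axis is conserved.
Taking A's sense as positive: L = (1.310)(53.5) = 70.09 kg·m²·rad/s.
Combined I = 1.310 + 0.1220 = 1.432 kg·m².
ω_f = L / I = 70.09 / 1.432 = 48.94 rad/s.

|ω_f| ≈ 48.9 rad/s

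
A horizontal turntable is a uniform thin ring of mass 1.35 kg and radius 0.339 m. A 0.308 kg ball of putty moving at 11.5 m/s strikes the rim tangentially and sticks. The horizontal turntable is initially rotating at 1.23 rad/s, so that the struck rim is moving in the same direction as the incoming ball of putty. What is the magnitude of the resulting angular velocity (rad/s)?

|ω_f| ≈ 7.30 rad/s

About the axle the impulsive forces during the collision are internal, so angular momentum about that axis is conserved.
I_p = (1.35)(0.339)² = 0.1551 kg·m². Taking the sense of the ball of putty's angular momentum as positive, L_{ball} = m v R = (0.308)(11.5)(0.339) = 1.201 kg·m²/s.
L_i = +I_p ω_p + m v R = +(0.1551)(1.23) + 1.201 = 1.392 kg·m²/s.
After sticking, I_f = I_p + m R² = 0.1551 + (0.308)(0.339)² = 0.1905 kg·m².
ω_f = L_i / I_f = 1.392 / 0.1905 = 7.303 rad/s.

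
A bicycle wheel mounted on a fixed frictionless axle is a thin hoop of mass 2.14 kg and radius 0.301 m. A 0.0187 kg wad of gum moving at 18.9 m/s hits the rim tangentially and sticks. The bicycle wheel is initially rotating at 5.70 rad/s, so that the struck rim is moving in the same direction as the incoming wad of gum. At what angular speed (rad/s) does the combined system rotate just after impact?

|ω_f| ≈ 6.19 rad/s

The axle reaction passes through the axle and exerts no torque about it; angular momentum about the axle is conserved through the impact.
I_p = (2.14)(0.301)² = 0.1939 kg·m². Taking the sense of the wad of gum's angular momentum as positive, L_{wad} = m v R = (0.0187)(18.9)(0.301) = 0.1064 kg·m²/s.
L_i = +I_p ω_p + m v R = +(0.1939)(5.70) + 0.1064 = 1.212 kg·m²/s.
After sticking, I_f = I_p + m R² = 0.1939 + (0.0187)(0.301)² = 0.1956 kg·m².
ω_f = L_i / I_f = 1.212 / 0.1956 = 6.195 rad/s.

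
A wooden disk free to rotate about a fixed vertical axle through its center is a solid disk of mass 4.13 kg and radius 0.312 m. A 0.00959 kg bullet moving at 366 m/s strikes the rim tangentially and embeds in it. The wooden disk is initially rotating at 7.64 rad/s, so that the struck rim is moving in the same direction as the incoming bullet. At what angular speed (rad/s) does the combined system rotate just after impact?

|ω_f| ≈ 13.0 rad/s

The axle reaction passes through the axle and exerts no torque about it; angular momentum about the axle is conserved through the impact.
I_p = ½(4.13)(0.312)² = 0.2010 kg·m². Taking the sense of the bullet's angular momentum as positive, L_{bullet} = m v R = (0.00959)(366)(0.312) = 1.095 kg·m²/s.
L_i = +I_p ω_p + m v R = +(0.2010)(7.64) + 1.095 = 2.631 kg·m²/s.
After sticking, I_f = I_p + m R² = 0.2010 + (0.00959)(0.312)² = 0.2019 kg·m².
ω_f = L_i / I_f = 2.631 / 0.2019 = 13.03 rad/s.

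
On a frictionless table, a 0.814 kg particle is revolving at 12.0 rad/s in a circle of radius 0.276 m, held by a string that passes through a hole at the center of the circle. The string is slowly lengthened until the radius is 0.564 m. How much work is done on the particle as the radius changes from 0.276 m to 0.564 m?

W ≈ -3.40 J

The constraining force is radial, so m r² ω about the center is conserved.
ω₂ = ω₁ (r₁/r₂)² = (12.0)(0.276/0.564)² = 2.874 rad/s.
W = ΔKE = ½m(v₂² − v₁²) = -3.395 J.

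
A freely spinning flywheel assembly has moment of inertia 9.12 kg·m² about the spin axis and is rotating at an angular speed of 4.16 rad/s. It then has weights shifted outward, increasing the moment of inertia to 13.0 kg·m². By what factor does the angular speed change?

Angular momentum about the spin axis is conserved since the torque about it is zero.
ω₂/ω₁ = I₁/I₂ = 9.120 / 13.00 = 0.7015.

ω₂/ω₁ ≈ 0.702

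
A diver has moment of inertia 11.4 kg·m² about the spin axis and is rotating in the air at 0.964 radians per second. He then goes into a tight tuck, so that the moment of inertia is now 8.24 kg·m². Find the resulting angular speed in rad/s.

With no external torque about the axis, L is conserved: I₁ω₁ = I₂ω₂.
ω₂ = I₁ω₁ / I₂ = (11.40)(0.964 rad/s) / (8.240) = 1.334 rad/s.

ω₂ ≈ 1.33 rad/s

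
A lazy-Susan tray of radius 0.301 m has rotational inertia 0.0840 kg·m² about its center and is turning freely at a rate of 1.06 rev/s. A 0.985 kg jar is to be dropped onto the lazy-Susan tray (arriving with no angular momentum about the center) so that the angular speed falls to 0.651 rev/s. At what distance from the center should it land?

r ≈ 0.231 m

No external torque acts about the center; L_before = L_after.
I_p ω_i = (I_p + m r²) ω_f ⇒ m r² = I_p(ω_i/ω_f − 1) = 0.08400(1.06/0.651 − 1) = 0.05277 kg·m².
r = √(0.05277/0.985) = 0.2315 m.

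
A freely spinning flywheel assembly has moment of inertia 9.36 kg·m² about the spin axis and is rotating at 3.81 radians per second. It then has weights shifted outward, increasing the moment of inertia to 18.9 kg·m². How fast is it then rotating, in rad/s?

Angular momentum about the spin axis is conserved since the torque about it is zero.
ω₂ = I₁ω₁ / I₂ = (9.360)(3.81 rad/s) / (18.90) = 1.887 rad/s.

ω₂ ≈ 1.89 rad/s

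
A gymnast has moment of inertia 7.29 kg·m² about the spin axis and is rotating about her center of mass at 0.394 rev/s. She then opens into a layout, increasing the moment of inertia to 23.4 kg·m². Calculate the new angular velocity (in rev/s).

No external torque acts about the spin axis, so angular momentum is conserved.
ω₂ = I₁ω₁ / I₂ = (7.290)(0.394 rev/s) / (23.40) = 0.1227 rev/s.

ω₂ ≈ 0.123 rev/s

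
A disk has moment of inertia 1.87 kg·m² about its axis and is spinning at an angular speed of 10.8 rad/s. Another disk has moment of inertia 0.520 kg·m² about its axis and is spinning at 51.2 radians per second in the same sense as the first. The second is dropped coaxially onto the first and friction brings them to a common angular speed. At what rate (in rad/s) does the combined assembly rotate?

The coupling torques are internal; angular momentum about the shared axis is conserved.
Taking A's sense as positive: L = (1.870)(10.8) + (0.5200)(51.2) = 46.82 kg·m²·rad/s.
Combined I = 1.870 + 0.5200 = 2.390 kg·m².
ω_f = L / I = 46.82 / 2.390 = 19.59 rad/s.

|ω_f| ≈ 19.6 rad/s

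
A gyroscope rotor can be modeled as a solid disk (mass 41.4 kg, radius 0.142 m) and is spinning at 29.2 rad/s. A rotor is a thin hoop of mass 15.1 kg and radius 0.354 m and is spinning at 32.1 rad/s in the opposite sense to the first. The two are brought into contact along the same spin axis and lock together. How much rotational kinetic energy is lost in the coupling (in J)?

No external torque acts about the common axis, so total angular momentum is conserved.
Moments of inertia: I_A = ½(41.4)(0.142)² = 0.4174 kg·m²; I_B = (15.1)(0.354)² = 1.892 kg·m².
Taking A's sense as positive: L = (0.4174)(29.2) − (1.892)(32.1) = -48.55 kg·m²·rad/s.
Combined I = 0.4174 + 1.892 = 2.310 kg·m².
ω_f = L / I = -48.55 / 2.310 = -21.02 rad/s.
KE_i = ½ΣIω² = 1153 J; KE_f = ½(2.310)(21.02)² = 510.4 J.

ΔKE lost ≈ 642 J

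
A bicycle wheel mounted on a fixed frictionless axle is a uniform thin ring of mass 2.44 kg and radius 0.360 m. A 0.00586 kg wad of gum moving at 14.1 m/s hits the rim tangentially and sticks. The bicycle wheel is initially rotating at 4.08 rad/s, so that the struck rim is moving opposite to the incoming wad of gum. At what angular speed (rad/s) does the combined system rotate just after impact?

|ω_f| ≈ 3.98 rad/s

The axle reaction passes through the axle and exerts no torque about it; angular momentum about the axle is conserved through the impact.
I_p = (2.44)(0.360)² = 0.3162 kg·m². Taking the sense of the wad of gum's angular momentum as positive, L_{wad} = m v R = (0.00586)(14.1)(0.360) = 0.02975 kg·m²/s.
L_i = −I_p ω_p + m v R = −(0.3162)(4.08) + 0.02975 = -1.260 kg·m²/s.
After sticking, I_f = I_p + m R² = 0.3162 + (0.00586)(0.360)² = 0.3170 kg·m².
ω_f = L_i / I_f = -1.260 / 0.3170 = -3.976 rad/s.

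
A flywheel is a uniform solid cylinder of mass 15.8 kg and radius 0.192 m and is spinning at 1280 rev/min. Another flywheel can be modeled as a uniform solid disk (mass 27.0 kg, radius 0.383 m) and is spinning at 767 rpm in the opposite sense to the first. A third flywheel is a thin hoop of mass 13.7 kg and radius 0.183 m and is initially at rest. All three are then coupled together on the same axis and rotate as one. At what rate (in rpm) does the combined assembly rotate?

|ω_f| ≈ 420 rpm

The coupling torques are internal; angular momentum about the shared axis is conserved.
Moments of inertia: I_A = ½(15.8)(0.192)² = 0.2912 kg·m²; I_B = ½(27.0)(0.383)² = 1.980 kg·m²; I_C = (13.7)(0.183)² = 0.4588 kg·m².
Taking A's sense as positive: L = (0.2912)(1280) − (1.980)(767) = -1146 kg·m²·rpm.
Combined I = 0.2912 + 1.980 + 0.4588 = 2.730 kg·m².
ω_f = L / I = -1146 / 2.730 = -419.8 rpm.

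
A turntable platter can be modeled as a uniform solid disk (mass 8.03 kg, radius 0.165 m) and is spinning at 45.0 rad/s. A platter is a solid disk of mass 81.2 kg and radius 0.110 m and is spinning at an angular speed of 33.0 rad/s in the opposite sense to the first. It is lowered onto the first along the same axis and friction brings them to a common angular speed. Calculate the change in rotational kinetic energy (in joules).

ΔKE ≈ -272 J

The coupling torques are internal; angular momentum about the shared axis is conserved.
Moments of inertia: I_A = ½(8.03)(0.165)² = 0.1093 kg·m²; I_B = ½(81.2)(0.110)² = 0.4913 kg·m².
Taking A's sense as positive: L = (0.1093)(45.0) − (0.4913)(33.0) = -11.29 kg·m²·rad/s.
Combined I = 0.1093 + 0.4913 = 0.6006 kg·m².
ω_f = L / I = -11.29 / 0.6006 = -18.80 rad/s.
KE_i = ½ΣIω² = 378.2 J; KE_f = ½(0.6006)(18.80)² = 106.2 J.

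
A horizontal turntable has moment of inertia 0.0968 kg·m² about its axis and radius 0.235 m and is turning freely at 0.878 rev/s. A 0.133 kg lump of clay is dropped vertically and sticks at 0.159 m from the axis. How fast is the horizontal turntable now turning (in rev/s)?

No external torque acts about the axis; L_before = L_after.
Added inertia Σmr² = (0.133)(0.159)² = 0.003362 kg·m²; I_f = 0.09680 + 0.003362 = 0.1002 kg·m².
ω_f = I_p ω_i / I_f = (0.09680)(0.878) / 0.1002 = 0.8485 rev/s.

ω_f ≈ 0.849 rev/s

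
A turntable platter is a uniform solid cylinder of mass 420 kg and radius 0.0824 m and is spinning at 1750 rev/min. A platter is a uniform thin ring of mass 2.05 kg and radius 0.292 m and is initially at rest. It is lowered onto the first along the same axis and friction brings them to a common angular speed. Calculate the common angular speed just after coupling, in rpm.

|ω_f| ≈ 1560 rpm

No external torque acts about the common axis, so total angular momentum is conserved.
Moments of inertia: I_A = ½(420)(0.0824)² = 1.426 kg·m²; I_B = (2.05)(0.292)² = 0.1748 kg·m².
Taking A's sense as positive: L = (1.426)(1750) = 2495 kg·m²·rpm.
Combined I = 1.426 + 0.1748 = 1.601 kg·m².
ω_f = L / I = 2495 / 1.601 = 1559 rpm.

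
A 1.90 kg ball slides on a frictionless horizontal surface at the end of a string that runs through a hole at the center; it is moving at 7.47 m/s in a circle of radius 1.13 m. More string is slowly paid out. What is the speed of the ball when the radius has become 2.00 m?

The only horizontal force on the mass is along the cord (radial), so it exerts no torque about the hole and angular momentum m v r is conserved.
v₂ = v₁ r₁ / r₂ = (7.47)(1.13) / (2.00) = 4.221 m/s.

v₂ ≈ 4.22 m/s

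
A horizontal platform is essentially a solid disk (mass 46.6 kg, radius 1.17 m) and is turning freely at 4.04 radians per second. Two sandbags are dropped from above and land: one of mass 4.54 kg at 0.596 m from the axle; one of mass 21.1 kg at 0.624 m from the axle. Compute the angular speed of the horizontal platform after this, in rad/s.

ω_f ≈ 3.09 rad/s

No external torque acts about the axle; L_before = L_after.
I_p = ½(46.6)(1.17)² = 31.90 kg·m².
Added inertia Σmr² = (4.54)(0.596)² + (21.1)(0.624)² = 9.829 kg·m²; I_f = 31.90 + 9.829 = 41.72 kg·m².
ω_f = I_p ω_i / I_f = (31.90)(4.04) / 41.72 = 3.088 rad/s.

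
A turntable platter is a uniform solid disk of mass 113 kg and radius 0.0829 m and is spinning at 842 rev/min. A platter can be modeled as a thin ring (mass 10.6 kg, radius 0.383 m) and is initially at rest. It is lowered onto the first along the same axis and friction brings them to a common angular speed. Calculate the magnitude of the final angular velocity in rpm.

No external torque acts about the common axis, so total angular momentum is conserved.
Moments of inertia: I_A = ½(113)(0.0829)² = 0.3883 kg·m²; I_B = (10.6)(0.383)² = 1.555 kg·m².
Taking A's sense as positive: L = (0.3883)(842) = 326.9 kg·m²·rpm.
Combined I = 0.3883 + 1.555 = 1.943 kg·m².
ω_f = L / I = 326.9 / 1.943 = 168.2 rpm.

|ω_f| ≈ 168 rpm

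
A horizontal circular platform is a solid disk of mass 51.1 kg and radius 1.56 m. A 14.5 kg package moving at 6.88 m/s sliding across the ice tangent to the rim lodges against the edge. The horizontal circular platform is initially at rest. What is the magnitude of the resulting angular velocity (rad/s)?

|ω_f| ≈ 1.60 rad/s

The axle reaction passes through the central axle and exerts no torque about it; angular momentum about the central axle is conserved through the impact.
I_p = ½(51.1)(1.56)² = 62.18 kg·m². Taking the sense of the package's angular momentum as positive, L_{package} = m v R = (14.5)(6.88)(1.56) = 155.6 kg·m²/s.
L_i = 0 + 155.6 = 155.6 kg·m²/s.
After sticking, I_f = I_p + m R² = 62.18 + (14.5)(1.56)² = 97.47 kg·m².
ω_f = L_i / I_f = 155.6 / 97.47 = 1.597 rad/s.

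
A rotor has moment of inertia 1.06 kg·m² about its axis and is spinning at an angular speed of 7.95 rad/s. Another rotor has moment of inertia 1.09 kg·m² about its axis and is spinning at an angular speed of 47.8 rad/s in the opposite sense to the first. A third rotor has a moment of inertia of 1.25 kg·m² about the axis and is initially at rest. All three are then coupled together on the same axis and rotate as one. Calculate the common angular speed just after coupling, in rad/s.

|ω_f| ≈ 12.8 rad/s

No external torque acts about the common axis, so total angular momentum is conserved.
Taking A's sense as positive: L = (1.060)(7.95) − (1.090)(47.8) = -43.68 kg·m²·rad/s.
Combined I = 1.060 + 1.090 + 1.250 = 3.400 kg·m².
ω_f = L / I = -43.68 / 3.400 = -12.85 rad/s.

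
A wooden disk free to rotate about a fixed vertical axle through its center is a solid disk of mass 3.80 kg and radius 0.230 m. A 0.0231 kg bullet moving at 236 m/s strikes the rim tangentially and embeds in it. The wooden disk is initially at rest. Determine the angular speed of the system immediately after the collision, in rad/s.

|ω_f| ≈ 12.3 rad/s

The axle reaction passes through the axle and exerts no torque about it; angular momentum about the axle is conserved through the impact.
I_p = ½(3.80)(0.230)² = 0.1005 kg·m². Taking the sense of the bullet's angular momentum as positive, L_{bullet} = m v R = (0.0231)(236)(0.230) = 1.254 kg·m²/s.
L_i = 0 + 1.254 = 1.254 kg·m²/s.
After sticking, I_f = I_p + m R² = 0.1005 + (0.0231)(0.230)² = 0.1017 kg·m².
ω_f = L_i / I_f = 1.254 / 0.1017 = 12.33 rad/s.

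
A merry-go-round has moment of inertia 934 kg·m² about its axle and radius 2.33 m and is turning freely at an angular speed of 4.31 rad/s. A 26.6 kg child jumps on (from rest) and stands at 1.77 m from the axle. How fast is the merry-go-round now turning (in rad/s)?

ω_f ≈ 3.96 rad/s

No external torque acts about the axle; L_before = L_after.
Added inertia Σmr² = (26.6)(1.77)² = 83.34 kg·m²; I_f = 934.0 + 83.34 = 1017 kg·m².
ω_f = I_p ω_i / I_f = (934.0)(4.31) / 1017 = 3.957 rad/s.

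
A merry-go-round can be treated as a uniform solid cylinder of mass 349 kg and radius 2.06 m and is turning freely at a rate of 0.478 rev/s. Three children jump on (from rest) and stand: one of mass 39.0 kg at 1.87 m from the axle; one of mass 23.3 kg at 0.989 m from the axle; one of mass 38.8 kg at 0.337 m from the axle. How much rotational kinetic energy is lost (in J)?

The added mass arrives with no angular momentum about the axle, and any external torque about the axle is negligible, so the system's angular momentum is conserved.
I_p = ½(349)(2.06)² = 740.5 kg·m².
Added inertia Σmr² = (39.0)(1.87)² + (23.3)(0.989)² + (38.8)(0.337)² = 163.6 kg·m²; I_f = 740.5 + 163.6 = 904.1 kg·m².
ω_f = I_p ω_i / I_f = (740.5)(0.478) / 904.1 = 0.3915 rev/s.
KE_i = ½(740.5)(3.003 rad/s)² = 3340 J; KE_f = ½(904.1)(2.460)² = 2735 J.

energy lost ≈ 604 J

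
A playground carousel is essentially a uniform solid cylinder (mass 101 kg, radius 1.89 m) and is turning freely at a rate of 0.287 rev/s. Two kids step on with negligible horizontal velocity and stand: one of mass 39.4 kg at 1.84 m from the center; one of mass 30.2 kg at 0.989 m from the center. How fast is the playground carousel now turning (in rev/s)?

ω_f ≈ 0.151 rev/s

No external torque acts about the center; L_before = L_after.
I_p = ½(101)(1.89)² = 180.4 kg·m².
Added inertia Σmr² = (39.4)(1.84)² + (30.2)(0.989)² = 162.9 kg·m²; I_f = 180.4 + 162.9 = 343.3 kg·m².
ω_f = I_p ω_i / I_f = (180.4)(0.287) / 343.3 = 0.1508 rev/s.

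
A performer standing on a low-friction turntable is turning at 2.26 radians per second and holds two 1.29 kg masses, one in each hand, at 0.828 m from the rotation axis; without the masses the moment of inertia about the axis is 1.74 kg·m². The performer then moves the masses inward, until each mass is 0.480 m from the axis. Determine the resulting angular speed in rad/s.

ω₂ ≈ 3.40 rad/s

Angular momentum about the spin axis is conserved since the torque about it is zero.
I₁ = 1.74 + 2(1.29)(0.828)² = 3.509 kg·m²; I₂ = 1.74 + 2(1.29)(0.480)² = 2.334 kg·m².
ω₂ = I₁ω₁ / I₂ = (3.509)(2.26 rad/s) / (2.334) = 3.397 rad/s.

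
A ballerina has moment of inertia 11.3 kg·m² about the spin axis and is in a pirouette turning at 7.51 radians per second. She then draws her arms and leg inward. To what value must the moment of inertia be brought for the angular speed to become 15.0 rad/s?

Angular momentum about the spin axis is conserved since the torque about it is zero.
I₂ = I₁ω₁ / ω₂ = (11.3)(7.51) / (15.0) = 5.658 kg·m².

I₂ ≈ 5.66 kg·m²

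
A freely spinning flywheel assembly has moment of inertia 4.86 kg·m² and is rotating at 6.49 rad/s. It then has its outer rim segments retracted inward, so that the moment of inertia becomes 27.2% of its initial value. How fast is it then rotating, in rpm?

ω₂ ≈ 228 rpm

With no external torque about the axis, L is conserved: I₁ω₁ = I₂ω₂.
I₂ = 0.272 × 4.86 = 1.322 kg·m².
ω₂ = I₁ω₁ / I₂ = (4.860)(6.49 rad/s) / (1.322) = 23.86 rad/s = 227.8 rpm.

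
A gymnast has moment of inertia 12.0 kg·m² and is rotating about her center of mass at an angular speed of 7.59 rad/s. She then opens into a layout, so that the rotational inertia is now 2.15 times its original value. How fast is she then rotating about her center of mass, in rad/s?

ω₂ ≈ 3.53 rad/s

No external torque acts about the spin axis, so angular momentum is conserved.
I₂ = 2.15 × 12.0 = 25.80 kg·m².
ω₂ = I₁ω₁ / I₂ = (12.00)(7.59 rad/s) / (25.80) = 3.530 rad/s.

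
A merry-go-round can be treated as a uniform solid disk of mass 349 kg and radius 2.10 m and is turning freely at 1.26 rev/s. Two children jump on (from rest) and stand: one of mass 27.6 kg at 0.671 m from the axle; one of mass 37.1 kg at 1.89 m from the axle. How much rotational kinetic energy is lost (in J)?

energy lost ≈ 3820 J

The added mass arrives with no angular momentum about the axle, and any external torque about the axle is negligible, so the system's angular momentum is conserved.
I_p = ½(349)(2.10)² = 769.5 kg·m².
Added inertia Σmr² = (27.6)(0.671)² + (37.1)(1.89)² = 145.0 kg·m²; I_f = 769.5 + 145.0 = 914.5 kg·m².
ω_f = I_p ω_i / I_f = (769.5)(1.26) / 914.5 = 1.060 rev/s.
KE_i = ½(769.5)(7.917 rad/s)² = 24120 J; KE_f = ½(914.5)(6.662)² = 20290 J.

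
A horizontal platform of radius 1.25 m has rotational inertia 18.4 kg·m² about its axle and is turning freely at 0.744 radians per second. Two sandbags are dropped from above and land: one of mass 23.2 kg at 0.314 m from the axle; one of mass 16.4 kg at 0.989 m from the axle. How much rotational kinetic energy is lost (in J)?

energy lost ≈ 2.54 J

No external torque acts about the axle; L_before = L_after.
Added inertia Σmr² = (23.2)(0.314)² + (16.4)(0.989)² = 18.33 kg·m²; I_f = 18.40 + 18.33 = 36.73 kg·m².
ω_f = I_p ω_i / I_f = (18.40)(0.744) / 36.73 = 0.3727 rad/s.
KE_i = ½(18.40)(0.7440 rad/s)² = 5.093 J; KE_f = ½(36.73)(0.3727)² = 2.551 J.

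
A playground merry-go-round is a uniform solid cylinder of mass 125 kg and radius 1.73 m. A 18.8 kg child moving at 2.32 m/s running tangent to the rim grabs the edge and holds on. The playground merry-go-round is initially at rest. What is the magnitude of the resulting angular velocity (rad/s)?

About the axle the impulsive forces during the collision are internal, so angular momentum about that axis is conserved.
I_p = ½(125)(1.73)² = 187.1 kg·m². Taking the sense of the child's angular momentum as positive, L_{child} = m v R = (18.8)(2.32)(1.73) = 75.46 kg·m²/s.
L_i = 0 + 75.46 = 75.46 kg·m²/s.
After sticking, I_f = I_p + m R² = 187.1 + (18.8)(1.73)² = 243.3 kg·m².
ω_f = L_i / I_f = 75.46 / 243.3 = 0.3101 rad/s.

|ω_f| ≈ 0.310 rad/s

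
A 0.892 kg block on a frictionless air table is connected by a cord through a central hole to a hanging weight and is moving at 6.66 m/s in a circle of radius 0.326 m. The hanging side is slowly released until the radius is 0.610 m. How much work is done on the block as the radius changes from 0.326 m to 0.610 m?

W ≈ -14.1 J

The only horizontal force on the mass is along the cord (radial), so it exerts no torque about the hole and angular momentum m v r is conserved.
v₂ = v₁ r₁ / r₂ = (6.66)(0.326) / (0.610) = 3.559 m/s.
W = ΔKE = ½m(v₂² − v₁²) = -14.13 J.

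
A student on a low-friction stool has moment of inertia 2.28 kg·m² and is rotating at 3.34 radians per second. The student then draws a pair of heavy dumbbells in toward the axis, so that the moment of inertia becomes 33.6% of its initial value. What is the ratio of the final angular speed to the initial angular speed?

ω₂/ω₁ ≈ 2.98

Angular momentum about the spin axis is conserved since the torque about it is zero.
I₂ = 0.336 × 2.28 = 0.7661 kg·m².
ω₂/ω₁ = I₁/I₂ = 2.280 / 0.7661 = 2.976.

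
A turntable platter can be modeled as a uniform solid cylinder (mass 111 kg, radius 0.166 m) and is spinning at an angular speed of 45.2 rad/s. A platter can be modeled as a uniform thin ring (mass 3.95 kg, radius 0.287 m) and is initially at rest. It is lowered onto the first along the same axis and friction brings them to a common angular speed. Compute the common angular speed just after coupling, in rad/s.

No external torque acts about the common axis, so total angular momentum is conserved.
Moments of inertia: I_A = ½(111)(0.166)² = 1.529 kg·m²; I_B = (3.95)(0.287)² = 0.3254 kg·m².
Taking A's sense as positive: L = (1.529)(45.2) = 69.13 kg·m²·rad/s.
Combined I = 1.529 + 0.3254 = 1.855 kg·m².
ω_f = L / I = 69.13 / 1.855 = 37.27 rad/s.

|ω_f| ≈ 37.3 rad/s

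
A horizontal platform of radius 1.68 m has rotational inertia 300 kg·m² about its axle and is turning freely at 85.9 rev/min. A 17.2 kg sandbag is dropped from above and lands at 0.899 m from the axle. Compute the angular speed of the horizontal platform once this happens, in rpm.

ω_f ≈ 82.1 rpm

No external torque acts about the axle; L_before = L_after.
Added inertia Σmr² = (17.2)(0.899)² = 13.90 kg·m²; I_f = 300.0 + 13.90 = 313.9 kg·m².
ω_f = I_p ω_i / I_f = (300.0)(85.9) / 313.9 = 82.10 rpm.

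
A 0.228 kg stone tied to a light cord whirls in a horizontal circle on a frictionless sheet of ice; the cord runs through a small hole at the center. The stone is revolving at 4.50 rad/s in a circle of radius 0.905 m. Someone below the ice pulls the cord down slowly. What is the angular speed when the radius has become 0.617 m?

No torque about the axis ⇒ m r₁² ω₁ = m r₂² ω₂.
ω₂ = ω₁ (r₁/r₂)² = (4.50)(0.905/0.617)² = 9.681 rad/s.

ω₂ ≈ 9.68 rad/s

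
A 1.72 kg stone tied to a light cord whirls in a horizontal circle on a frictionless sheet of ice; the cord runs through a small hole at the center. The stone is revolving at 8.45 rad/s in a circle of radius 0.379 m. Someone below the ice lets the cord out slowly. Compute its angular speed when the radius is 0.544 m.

No torque about the axis ⇒ m r₁² ω₁ = m r₂² ω₂.
ω₂ = ω₁ (r₁/r₂)² = (8.45)(0.379/0.544)² = 4.101 rad/s.

ω₂ ≈ 4.10 rad/s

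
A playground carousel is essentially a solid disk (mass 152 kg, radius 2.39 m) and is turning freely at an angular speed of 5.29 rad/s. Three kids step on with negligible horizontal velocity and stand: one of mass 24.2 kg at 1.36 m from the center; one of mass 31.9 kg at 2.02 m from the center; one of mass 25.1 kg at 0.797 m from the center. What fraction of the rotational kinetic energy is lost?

No external torque acts about the center; L_before = L_after.
I_p = ½(152)(2.39)² = 434.1 kg·m².
Added inertia Σmr² = (24.2)(1.36)² + (31.9)(2.02)² + (25.1)(0.797)² = 190.9 kg·m²; I_f = 434.1 + 190.9 = 625.0 kg·m².
ω_f = I_p ω_i / I_f = (434.1)(5.29) / 625.0 = 3.674 rad/s.
KE_i = ½(434.1)(5.290 rad/s)² = 6074 J; KE_f = ½(625.0)(3.674)² = 4219 J.
Fraction lost = 0.3054.

fraction ≈ 0.305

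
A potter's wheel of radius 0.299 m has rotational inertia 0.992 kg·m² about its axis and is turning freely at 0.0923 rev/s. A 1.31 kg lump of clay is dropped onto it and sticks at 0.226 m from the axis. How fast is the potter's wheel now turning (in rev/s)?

The added mass arrives with no angular momentum about the axis, and any external torque about the axis is negligible, so the system's angular momentum is conserved.
Added inertia Σmr² = (1.31)(0.226)² = 0.06691 kg·m²; I_f = 0.9920 + 0.06691 = 1.059 kg·m².
ω_f = I_p ω_i / I_f = (0.9920)(0.0923) / 1.059 = 0.08647 rev/s.

ω_f ≈ 0.0865 rev/s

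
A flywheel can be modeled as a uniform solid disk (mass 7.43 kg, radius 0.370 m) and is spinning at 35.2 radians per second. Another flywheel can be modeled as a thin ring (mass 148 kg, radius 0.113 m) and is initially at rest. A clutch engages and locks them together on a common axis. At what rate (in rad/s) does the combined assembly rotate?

No external torque acts about the common axis, so total angular momentum is conserved.
Moments of inertia: I_A = ½(7.43)(0.370)² = 0.5086 kg·m²; I_B = (148)(0.113)² = 1.890 kg·m².
Taking A's sense as positive: L = (0.5086)(35.2) = 17.90 kg·m²·rad/s.
Combined I = 0.5086 + 1.890 = 2.398 kg·m².
ω_f = L / I = 17.90 / 2.398 = 7.464 rad/s.

|ω_f| ≈ 7.46 rad/s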